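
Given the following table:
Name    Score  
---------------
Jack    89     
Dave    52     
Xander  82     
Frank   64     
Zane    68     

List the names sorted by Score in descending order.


Sorting by Score (descending):
  Jack: 89
  Xander: 82
  Zane: 68
  Frank: 64
  Dave: 52


ANSWER: Jack, Xander, Zane, Frank, Dave


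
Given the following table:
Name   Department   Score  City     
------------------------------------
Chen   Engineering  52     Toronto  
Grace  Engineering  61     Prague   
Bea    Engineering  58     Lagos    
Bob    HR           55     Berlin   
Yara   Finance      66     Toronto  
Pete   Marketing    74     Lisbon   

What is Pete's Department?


Row 6: Pete
Department = Marketing

ANSWER: Marketing


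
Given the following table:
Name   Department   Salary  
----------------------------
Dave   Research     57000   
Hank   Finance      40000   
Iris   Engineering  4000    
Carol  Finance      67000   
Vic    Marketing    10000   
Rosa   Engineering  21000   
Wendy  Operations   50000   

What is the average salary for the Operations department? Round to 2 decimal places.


Operations department members:
  Wendy: 50000
Sum = 50000
Count = 1
Average = 50000 / 1 = 50000.00

ANSWER: 50000.00


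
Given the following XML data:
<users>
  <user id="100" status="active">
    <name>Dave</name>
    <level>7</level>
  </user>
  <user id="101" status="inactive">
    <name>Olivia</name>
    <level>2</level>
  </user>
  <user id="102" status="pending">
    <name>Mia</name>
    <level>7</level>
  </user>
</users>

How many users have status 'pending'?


Counting users with status='pending':
  Mia (id=102) -> MATCH
Count: 1

ANSWER: 1


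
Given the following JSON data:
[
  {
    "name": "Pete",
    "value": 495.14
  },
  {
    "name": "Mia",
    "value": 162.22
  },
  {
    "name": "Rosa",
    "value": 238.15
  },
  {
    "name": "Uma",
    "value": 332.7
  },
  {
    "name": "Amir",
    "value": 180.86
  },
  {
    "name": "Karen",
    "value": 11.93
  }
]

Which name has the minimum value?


Comparing values:
  Pete: 495.14
  Mia: 162.22
  Rosa: 238.15
  Uma: 332.7
  Amir: 180.86
  Karen: 11.93
Minimum: Karen (11.93)

ANSWER: Karen


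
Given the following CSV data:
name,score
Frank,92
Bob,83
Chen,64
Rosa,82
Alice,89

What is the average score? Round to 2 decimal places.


Scores: 92, 83, 64, 82, 89
Sum = 410
Count = 5
Average = 410 / 5 = 82.00

ANSWER: 82.00


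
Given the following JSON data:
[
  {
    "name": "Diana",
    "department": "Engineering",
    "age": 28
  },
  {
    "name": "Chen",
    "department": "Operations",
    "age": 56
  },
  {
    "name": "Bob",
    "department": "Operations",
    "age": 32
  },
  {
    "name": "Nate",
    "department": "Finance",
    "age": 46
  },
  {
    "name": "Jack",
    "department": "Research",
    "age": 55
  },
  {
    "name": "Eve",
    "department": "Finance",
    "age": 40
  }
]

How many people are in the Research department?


Scanning records for department = Research
  Record 4: Jack
Count: 1

ANSWER: 1


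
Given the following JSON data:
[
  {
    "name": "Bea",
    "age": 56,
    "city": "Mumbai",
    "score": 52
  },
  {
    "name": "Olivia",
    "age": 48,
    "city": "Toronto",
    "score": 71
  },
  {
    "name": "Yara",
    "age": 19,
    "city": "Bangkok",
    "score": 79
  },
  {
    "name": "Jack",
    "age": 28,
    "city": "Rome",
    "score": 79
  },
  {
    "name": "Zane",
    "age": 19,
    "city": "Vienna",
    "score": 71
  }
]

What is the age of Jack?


Looking up record where name = Jack
Record index: 3
Field 'age' = 28

ANSWER: 28


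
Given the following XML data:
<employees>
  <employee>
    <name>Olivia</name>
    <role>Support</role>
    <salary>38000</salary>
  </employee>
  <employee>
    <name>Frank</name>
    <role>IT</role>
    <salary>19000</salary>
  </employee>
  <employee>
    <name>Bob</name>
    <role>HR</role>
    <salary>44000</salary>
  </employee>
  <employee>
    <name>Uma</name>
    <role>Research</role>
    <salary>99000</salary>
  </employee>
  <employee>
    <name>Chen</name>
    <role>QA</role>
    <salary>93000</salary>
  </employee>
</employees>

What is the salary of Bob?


Searching for <employee> with <name>Bob</name>
Found at position 3
<salary>44000</salary>

ANSWER: 44000


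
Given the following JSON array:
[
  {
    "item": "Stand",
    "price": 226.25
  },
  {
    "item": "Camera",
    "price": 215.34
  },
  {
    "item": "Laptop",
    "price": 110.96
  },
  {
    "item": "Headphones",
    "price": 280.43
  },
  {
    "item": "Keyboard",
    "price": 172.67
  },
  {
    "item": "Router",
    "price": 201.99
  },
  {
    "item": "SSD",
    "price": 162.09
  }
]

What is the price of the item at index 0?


Array index 0 -> Stand
price = 226.25

ANSWER: 226.25


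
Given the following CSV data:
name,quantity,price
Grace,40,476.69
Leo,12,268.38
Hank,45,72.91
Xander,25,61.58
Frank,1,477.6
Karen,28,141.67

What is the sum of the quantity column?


Values in 'quantity' column:
  Row 1: 40
  Row 2: 12
  Row 3: 45
  Row 4: 25
  Row 5: 1
  Row 6: 28
Sum = 40 + 12 + 45 + 25 + 1 + 28 = 151

ANSWER: 151


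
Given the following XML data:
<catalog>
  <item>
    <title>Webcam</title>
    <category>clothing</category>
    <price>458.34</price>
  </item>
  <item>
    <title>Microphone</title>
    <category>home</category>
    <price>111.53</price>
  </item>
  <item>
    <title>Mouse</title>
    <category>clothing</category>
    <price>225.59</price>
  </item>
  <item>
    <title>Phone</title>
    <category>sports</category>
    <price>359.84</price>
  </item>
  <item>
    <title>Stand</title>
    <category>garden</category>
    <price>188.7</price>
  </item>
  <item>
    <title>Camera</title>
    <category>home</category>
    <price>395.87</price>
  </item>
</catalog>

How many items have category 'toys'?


Scanning <item> elements for <category>toys</category>:
Count: 0

ANSWER: 0


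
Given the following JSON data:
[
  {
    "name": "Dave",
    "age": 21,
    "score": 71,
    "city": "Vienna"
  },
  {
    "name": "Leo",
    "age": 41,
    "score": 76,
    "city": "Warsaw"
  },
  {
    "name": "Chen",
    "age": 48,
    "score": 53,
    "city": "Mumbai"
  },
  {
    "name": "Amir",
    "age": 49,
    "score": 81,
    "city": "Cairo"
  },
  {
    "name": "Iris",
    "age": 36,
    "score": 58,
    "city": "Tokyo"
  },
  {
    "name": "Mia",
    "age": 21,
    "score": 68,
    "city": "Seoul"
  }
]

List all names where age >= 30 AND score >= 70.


Checking both conditions:
  Dave (age=21, score=71) -> no
  Leo (age=41, score=76) -> YES
  Chen (age=48, score=53) -> no
  Amir (age=49, score=81) -> YES
  Iris (age=36, score=58) -> no
  Mia (age=21, score=68) -> no


ANSWER: Leo, Amir


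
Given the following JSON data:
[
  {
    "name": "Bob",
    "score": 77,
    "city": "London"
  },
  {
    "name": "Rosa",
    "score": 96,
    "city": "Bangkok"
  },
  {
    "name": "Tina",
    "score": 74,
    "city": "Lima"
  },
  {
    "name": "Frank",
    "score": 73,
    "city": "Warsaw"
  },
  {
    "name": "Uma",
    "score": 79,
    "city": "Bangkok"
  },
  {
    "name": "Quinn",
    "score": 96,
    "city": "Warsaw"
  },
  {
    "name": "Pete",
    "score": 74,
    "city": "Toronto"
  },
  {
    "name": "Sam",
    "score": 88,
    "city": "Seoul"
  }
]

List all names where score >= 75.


Filtering records where score >= 75:
  Bob (score=77) -> YES
  Rosa (score=96) -> YES
  Tina (score=74) -> no
  Frank (score=73) -> no
  Uma (score=79) -> YES
  Quinn (score=96) -> YES
  Pete (score=74) -> no
  Sam (score=88) -> YES


ANSWER: Bob, Rosa, Uma, Quinn, Sam


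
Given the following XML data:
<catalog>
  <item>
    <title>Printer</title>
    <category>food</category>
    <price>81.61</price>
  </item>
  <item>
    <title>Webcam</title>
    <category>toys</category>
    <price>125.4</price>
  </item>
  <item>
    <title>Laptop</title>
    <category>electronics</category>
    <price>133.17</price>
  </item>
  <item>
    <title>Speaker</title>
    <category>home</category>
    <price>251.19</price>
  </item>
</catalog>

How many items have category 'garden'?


Scanning <item> elements for <category>garden</category>:
Count: 0

ANSWER: 0


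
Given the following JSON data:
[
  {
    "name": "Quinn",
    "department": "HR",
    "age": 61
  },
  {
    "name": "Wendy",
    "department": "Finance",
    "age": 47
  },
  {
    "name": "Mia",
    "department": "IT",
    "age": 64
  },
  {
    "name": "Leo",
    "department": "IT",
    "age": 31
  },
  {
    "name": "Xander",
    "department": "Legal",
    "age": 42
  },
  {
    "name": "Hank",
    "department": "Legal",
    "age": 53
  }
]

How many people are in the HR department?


Scanning records for department = HR
  Record 0: Quinn
Count: 1

ANSWER: 1


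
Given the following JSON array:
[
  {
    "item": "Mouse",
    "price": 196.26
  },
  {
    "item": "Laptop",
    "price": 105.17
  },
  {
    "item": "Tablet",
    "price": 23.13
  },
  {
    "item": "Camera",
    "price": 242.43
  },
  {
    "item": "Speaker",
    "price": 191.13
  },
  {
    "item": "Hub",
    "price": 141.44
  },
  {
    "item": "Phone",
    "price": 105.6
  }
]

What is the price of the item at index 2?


Array index 2 -> Tablet
price = 23.13

ANSWER: 23.13


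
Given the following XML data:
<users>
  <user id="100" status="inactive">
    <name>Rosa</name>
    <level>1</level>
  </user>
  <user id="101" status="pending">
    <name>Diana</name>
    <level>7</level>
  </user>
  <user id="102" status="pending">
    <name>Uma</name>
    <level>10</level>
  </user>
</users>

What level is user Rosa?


Finding user: Rosa
<level>1</level>

ANSWER: 1


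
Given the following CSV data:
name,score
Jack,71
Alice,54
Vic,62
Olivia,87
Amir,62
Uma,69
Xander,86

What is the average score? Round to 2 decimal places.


Scores: 71, 54, 62, 87, 62, 69, 86
Sum = 491
Count = 7
Average = 491 / 7 = 70.14

ANSWER: 70.14


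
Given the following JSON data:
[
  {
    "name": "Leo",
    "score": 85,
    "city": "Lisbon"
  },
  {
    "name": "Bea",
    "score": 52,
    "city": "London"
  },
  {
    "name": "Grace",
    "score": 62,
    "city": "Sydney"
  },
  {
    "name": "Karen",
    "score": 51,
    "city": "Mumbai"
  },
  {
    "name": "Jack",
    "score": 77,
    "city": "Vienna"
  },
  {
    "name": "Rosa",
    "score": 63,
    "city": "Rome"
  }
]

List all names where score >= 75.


Filtering records where score >= 75:
  Leo (score=85) -> YES
  Bea (score=52) -> no
  Grace (score=62) -> no
  Karen (score=51) -> no
  Jack (score=77) -> YES
  Rosa (score=63) -> no


ANSWER: Leo, Jack


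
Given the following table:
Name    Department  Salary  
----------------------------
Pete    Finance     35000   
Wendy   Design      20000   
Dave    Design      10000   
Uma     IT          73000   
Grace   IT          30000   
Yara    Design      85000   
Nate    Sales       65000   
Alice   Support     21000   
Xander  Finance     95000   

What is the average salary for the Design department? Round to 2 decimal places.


Design department members:
  Wendy: 20000
  Dave: 10000
  Yara: 85000
Sum = 115000
Count = 3
Average = 115000 / 3 = 38333.33

ANSWER: 38333.33


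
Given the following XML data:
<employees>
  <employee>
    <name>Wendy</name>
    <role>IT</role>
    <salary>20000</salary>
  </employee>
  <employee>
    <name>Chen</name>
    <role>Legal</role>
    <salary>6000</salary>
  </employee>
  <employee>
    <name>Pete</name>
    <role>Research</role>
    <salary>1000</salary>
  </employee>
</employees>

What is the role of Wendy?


Searching for <employee> with <name>Wendy</name>
Found at position 1
<role>IT</role>

ANSWER: IT


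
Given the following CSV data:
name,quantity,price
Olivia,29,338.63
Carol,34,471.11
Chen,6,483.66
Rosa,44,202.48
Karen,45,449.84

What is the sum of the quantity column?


Values in 'quantity' column:
  Row 1: 29
  Row 2: 34
  Row 3: 6
  Row 4: 44
  Row 5: 45
Sum = 29 + 34 + 6 + 44 + 45 = 158

ANSWER: 158


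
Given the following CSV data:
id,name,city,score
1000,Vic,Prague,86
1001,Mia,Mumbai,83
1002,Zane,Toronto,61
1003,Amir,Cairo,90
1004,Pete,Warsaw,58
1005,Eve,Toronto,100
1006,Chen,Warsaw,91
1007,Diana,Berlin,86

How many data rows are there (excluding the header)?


Counting rows (excluding header):
Header: id,name,city,score
Data rows: 8

ANSWER: 8


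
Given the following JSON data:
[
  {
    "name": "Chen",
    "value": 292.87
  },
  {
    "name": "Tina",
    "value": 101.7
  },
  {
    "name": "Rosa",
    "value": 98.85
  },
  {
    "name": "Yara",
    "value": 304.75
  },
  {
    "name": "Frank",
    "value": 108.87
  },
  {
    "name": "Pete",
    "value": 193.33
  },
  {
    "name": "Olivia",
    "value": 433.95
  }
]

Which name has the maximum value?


Comparing values:
  Chen: 292.87
  Tina: 101.7
  Rosa: 98.85
  Yara: 304.75
  Frank: 108.87
  Pete: 193.33
  Olivia: 433.95
Maximum: Olivia (433.95)

ANSWER: Olivia


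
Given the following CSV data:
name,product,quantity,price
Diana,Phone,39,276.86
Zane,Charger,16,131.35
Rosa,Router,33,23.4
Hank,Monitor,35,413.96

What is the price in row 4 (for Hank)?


Row 4: Hank
Column 'price' = 413.96

ANSWER: 413.96


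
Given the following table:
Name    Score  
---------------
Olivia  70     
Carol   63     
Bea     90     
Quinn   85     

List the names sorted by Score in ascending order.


Sorting by Score (ascending):
  Carol: 63
  Olivia: 70
  Quinn: 85
  Bea: 90


ANSWER: Carol, Olivia, Quinn, Bea


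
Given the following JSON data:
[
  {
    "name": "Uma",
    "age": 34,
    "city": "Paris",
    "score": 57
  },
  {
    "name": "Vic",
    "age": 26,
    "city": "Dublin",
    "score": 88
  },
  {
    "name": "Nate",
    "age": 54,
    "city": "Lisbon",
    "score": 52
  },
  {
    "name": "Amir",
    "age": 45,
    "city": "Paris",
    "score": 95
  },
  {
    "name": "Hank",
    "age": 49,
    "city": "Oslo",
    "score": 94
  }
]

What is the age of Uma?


Looking up record where name = Uma
Record index: 0
Field 'age' = 34

ANSWER: 34


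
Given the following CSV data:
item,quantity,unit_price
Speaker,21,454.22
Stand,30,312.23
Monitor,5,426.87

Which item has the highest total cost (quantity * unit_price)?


Computing row totals:
  Speaker: 9538.62
  Stand: 9366.9
  Monitor: 2134.35
Maximum: Speaker (9538.62)

ANSWER: Speaker


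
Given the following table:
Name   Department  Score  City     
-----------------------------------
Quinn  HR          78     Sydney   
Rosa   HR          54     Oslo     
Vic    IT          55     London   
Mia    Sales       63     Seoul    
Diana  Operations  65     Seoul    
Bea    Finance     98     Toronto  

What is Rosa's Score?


Row 2: Rosa
Score = 54

ANSWER: 54


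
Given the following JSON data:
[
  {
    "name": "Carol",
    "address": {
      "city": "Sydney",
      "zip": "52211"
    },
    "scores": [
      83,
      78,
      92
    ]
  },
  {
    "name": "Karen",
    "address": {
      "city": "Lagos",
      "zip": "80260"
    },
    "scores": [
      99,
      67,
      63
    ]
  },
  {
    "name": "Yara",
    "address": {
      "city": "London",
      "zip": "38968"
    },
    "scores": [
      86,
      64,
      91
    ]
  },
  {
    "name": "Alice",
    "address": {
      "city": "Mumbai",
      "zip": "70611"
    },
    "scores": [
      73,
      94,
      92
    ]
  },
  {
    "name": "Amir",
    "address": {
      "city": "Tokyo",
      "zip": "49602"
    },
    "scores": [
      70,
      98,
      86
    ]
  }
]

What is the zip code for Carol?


Path: records[0].address.zip
Value: 52211

ANSWER: 52211


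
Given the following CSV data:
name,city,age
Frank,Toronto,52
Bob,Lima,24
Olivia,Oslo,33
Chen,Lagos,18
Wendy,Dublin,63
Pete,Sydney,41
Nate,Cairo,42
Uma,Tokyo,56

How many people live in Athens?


Scanning city column for 'Athens':
Total matches: 0

ANSWER: 0


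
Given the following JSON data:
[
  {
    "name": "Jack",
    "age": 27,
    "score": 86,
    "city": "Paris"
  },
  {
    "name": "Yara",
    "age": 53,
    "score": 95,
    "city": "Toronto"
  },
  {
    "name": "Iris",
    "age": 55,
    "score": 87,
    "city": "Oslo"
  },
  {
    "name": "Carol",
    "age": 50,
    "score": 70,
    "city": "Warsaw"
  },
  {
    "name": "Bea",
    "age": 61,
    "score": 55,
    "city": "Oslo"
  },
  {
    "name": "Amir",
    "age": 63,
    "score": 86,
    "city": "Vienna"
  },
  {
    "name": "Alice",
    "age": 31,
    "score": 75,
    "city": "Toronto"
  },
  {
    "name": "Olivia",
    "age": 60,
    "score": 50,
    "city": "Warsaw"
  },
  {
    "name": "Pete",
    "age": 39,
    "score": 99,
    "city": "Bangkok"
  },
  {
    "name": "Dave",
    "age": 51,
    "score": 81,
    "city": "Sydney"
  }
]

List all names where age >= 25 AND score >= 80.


Checking both conditions:
  Jack (age=27, score=86) -> YES
  Yara (age=53, score=95) -> YES
  Iris (age=55, score=87) -> YES
  Carol (age=50, score=70) -> no
  Bea (age=61, score=55) -> no
  Amir (age=63, score=86) -> YES
  Alice (age=31, score=75) -> no
  Olivia (age=60, score=50) -> no
  Pete (age=39, score=99) -> YES
  Dave (age=51, score=81) -> YES


ANSWER: Jack, Yara, Iris, Amir, Pete, Dave


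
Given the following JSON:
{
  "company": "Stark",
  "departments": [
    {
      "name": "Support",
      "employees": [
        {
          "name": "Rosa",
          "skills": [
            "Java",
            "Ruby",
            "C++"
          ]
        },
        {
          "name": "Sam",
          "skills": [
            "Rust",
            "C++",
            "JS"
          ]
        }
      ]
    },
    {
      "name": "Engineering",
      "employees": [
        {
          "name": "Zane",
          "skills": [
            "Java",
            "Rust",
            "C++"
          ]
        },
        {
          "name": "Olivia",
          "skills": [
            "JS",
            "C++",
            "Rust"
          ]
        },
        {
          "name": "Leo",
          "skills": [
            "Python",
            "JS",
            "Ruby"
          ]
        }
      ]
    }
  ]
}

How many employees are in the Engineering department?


Path: departments[1].employees
Count: 3

ANSWER: 3


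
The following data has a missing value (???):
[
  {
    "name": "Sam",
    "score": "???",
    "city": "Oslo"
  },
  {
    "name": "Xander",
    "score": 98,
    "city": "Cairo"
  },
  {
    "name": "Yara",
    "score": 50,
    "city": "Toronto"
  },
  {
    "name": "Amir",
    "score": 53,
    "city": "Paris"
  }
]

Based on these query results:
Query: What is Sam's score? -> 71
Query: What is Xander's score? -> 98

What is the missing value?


The missing value is Sam's score
From query: Sam's score = 71

ANSWER: 71


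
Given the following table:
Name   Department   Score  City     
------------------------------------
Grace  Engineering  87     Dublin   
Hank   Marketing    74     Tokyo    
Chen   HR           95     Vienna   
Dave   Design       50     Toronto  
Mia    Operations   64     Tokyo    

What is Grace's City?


Row 1: Grace
City = Dublin

ANSWER: Dublin


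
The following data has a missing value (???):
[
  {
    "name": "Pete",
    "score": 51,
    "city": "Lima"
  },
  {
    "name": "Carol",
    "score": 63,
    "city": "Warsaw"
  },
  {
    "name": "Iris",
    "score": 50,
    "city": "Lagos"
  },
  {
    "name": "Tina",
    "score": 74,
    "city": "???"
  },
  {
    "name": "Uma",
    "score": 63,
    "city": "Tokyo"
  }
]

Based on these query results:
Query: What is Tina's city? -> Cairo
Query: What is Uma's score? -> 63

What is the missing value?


The missing value is Tina's city
From query: Tina's city = Cairo

ANSWER: Cairo


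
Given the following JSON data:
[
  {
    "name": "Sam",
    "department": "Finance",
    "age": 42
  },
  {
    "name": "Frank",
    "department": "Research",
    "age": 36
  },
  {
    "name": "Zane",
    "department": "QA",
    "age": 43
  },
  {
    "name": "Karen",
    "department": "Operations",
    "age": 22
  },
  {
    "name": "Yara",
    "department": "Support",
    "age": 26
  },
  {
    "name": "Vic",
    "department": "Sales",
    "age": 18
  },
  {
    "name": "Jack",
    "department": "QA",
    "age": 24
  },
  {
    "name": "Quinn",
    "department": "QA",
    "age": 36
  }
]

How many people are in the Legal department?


Scanning records for department = Legal
  No matches found
Count: 0

ANSWER: 0


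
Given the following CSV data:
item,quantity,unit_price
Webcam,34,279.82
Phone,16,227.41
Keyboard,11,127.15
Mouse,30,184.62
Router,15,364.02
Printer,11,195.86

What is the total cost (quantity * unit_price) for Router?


Row: Router
quantity = 15
unit_price = 364.02
total = 15 * 364.02 = 5460.3

ANSWER: 5460.3


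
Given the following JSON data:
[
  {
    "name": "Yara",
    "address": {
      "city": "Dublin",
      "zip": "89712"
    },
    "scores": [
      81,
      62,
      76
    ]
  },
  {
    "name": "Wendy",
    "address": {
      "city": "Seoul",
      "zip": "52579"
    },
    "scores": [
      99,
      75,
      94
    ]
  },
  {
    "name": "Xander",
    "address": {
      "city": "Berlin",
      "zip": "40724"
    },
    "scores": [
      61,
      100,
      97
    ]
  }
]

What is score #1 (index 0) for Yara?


Path: records[0].scores[0]
Value: 81

ANSWER: 81


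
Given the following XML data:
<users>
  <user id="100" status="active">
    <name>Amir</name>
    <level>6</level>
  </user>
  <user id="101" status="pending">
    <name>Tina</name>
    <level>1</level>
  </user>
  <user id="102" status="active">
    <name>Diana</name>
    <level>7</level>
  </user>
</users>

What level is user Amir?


Finding user: Amir
<level>6</level>

ANSWER: 6


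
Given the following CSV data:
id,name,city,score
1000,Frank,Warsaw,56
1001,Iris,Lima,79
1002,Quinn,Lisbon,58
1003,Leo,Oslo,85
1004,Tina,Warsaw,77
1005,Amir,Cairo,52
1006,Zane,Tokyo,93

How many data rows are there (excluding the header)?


Counting rows (excluding header):
Header: id,name,city,score
Data rows: 7

ANSWER: 7


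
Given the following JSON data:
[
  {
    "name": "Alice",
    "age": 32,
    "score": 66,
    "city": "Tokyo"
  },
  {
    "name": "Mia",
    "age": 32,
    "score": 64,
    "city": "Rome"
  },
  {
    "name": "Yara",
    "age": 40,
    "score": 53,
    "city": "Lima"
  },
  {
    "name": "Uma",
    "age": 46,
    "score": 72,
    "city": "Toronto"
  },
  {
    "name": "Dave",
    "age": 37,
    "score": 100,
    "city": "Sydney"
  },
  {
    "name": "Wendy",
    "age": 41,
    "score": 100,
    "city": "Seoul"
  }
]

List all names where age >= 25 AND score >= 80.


Checking both conditions:
  Alice (age=32, score=66) -> no
  Mia (age=32, score=64) -> no
  Yara (age=40, score=53) -> no
  Uma (age=46, score=72) -> no
  Dave (age=37, score=100) -> YES
  Wendy (age=41, score=100) -> YES


ANSWER: Dave, Wendy


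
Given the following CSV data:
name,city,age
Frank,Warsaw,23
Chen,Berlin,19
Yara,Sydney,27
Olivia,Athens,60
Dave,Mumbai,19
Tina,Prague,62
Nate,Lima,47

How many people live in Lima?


Scanning city column for 'Lima':
  Row 7: Nate -> MATCH
Total matches: 1

ANSWER: 1


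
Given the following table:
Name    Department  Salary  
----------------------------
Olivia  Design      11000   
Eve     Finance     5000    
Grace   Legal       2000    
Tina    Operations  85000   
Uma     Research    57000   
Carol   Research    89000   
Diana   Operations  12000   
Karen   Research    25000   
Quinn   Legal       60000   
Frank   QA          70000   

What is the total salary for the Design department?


Design department members:
  Olivia: 11000
Total = 11000 = 11000

ANSWER: 11000


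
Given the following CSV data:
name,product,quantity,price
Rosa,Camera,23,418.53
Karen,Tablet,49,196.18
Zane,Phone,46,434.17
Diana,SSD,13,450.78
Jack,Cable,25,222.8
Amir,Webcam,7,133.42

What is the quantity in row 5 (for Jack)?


Row 5: Jack
Column 'quantity' = 25

ANSWER: 25


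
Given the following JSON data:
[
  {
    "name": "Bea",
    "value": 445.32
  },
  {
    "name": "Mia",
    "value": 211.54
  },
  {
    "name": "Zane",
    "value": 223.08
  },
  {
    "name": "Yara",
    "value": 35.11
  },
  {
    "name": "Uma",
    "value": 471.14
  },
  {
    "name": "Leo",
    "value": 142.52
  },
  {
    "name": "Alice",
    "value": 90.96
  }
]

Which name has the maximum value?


Comparing values:
  Bea: 445.32
  Mia: 211.54
  Zane: 223.08
  Yara: 35.11
  Uma: 471.14
  Leo: 142.52
  Alice: 90.96
Maximum: Uma (471.14)

ANSWER: Uma


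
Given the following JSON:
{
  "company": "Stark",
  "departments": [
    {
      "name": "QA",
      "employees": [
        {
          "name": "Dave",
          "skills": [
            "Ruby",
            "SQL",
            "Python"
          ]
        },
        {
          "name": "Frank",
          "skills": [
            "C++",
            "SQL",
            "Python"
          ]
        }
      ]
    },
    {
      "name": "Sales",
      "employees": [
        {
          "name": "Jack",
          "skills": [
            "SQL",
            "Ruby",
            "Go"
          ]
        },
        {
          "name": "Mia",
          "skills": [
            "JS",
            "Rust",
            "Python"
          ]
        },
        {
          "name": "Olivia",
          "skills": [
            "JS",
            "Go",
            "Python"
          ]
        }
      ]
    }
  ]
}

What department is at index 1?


Path: departments[1].name
Value: Sales

ANSWER: Sales


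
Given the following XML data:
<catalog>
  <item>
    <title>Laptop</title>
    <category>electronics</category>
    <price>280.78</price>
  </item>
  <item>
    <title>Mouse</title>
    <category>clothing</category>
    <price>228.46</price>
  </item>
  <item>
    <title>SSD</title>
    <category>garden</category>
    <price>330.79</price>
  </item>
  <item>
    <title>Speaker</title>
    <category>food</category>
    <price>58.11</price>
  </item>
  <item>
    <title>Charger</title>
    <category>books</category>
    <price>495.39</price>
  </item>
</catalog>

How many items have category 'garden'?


Scanning <item> elements for <category>garden</category>:
  Item 3: SSD -> MATCH
Count: 1

ANSWER: 1


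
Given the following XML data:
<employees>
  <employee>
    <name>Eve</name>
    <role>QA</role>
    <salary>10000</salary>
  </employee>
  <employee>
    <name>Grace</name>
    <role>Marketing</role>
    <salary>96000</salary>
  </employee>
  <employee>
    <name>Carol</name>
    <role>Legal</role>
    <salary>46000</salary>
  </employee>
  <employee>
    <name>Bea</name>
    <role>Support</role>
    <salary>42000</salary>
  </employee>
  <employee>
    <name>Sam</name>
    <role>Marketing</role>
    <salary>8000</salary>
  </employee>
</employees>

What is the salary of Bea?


Searching for <employee> with <name>Bea</name>
Found at position 4
<salary>42000</salary>

ANSWER: 42000


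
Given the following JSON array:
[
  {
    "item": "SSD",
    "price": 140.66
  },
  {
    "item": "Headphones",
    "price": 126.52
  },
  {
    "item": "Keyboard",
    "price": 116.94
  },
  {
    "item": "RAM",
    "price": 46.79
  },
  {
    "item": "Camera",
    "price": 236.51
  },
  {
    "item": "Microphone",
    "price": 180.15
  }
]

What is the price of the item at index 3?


Array index 3 -> RAM
price = 46.79

ANSWER: 46.79


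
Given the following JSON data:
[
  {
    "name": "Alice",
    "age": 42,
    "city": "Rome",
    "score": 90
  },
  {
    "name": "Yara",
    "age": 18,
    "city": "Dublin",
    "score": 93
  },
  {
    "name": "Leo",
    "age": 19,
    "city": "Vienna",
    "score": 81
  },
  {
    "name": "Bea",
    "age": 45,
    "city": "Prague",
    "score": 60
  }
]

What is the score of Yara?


Looking up record where name = Yara
Record index: 1
Field 'score' = 93

ANSWER: 93


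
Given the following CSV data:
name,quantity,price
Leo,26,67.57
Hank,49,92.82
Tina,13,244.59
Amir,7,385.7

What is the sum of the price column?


Values in 'price' column:
  Row 1: 67.57
  Row 2: 92.82
  Row 3: 244.59
  Row 4: 385.7
Sum = 67.57 + 92.82 + 244.59 + 385.7 = 790.68

ANSWER: 790.68


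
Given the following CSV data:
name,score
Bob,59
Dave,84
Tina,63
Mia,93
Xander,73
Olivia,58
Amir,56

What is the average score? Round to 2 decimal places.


Scores: 59, 84, 63, 93, 73, 58, 56
Sum = 486
Count = 7
Average = 486 / 7 = 69.43

ANSWER: 69.43


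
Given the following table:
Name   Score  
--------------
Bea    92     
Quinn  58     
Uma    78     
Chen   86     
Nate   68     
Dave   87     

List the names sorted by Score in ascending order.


Sorting by Score (ascending):
  Quinn: 58
  Nate: 68
  Uma: 78
  Chen: 86
  Dave: 87
  Bea: 92


ANSWER: Quinn, Nate, Uma, Chen, Dave, Bea


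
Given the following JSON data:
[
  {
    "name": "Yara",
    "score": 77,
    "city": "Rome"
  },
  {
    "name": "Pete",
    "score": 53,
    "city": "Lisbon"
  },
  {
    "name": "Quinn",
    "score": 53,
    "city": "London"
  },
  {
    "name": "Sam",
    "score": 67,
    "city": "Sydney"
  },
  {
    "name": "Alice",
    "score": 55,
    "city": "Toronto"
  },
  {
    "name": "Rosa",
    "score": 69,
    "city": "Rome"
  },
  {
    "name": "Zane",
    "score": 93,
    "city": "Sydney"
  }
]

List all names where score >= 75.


Filtering records where score >= 75:
  Yara (score=77) -> YES
  Pete (score=53) -> no
  Quinn (score=53) -> no
  Sam (score=67) -> no
  Alice (score=55) -> no
  Rosa (score=69) -> no
  Zane (score=93) -> YES


ANSWER: Yara, Zane


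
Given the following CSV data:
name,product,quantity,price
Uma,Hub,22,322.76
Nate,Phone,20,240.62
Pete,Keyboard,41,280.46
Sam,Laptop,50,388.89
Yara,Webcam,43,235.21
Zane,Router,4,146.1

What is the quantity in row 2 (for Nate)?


Row 2: Nate
Column 'quantity' = 20

ANSWER: 20


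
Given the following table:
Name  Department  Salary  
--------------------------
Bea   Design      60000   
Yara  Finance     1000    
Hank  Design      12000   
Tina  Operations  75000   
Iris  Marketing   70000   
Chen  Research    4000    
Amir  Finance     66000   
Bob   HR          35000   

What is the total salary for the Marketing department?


Marketing department members:
  Iris: 70000
Total = 70000 = 70000

ANSWER: 70000


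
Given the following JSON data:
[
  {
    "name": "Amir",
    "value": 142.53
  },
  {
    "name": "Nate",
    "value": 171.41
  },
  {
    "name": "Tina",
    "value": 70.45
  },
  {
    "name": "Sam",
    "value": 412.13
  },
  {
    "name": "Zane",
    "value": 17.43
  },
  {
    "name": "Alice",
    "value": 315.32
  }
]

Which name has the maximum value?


Comparing values:
  Amir: 142.53
  Nate: 171.41
  Tina: 70.45
  Sam: 412.13
  Zane: 17.43
  Alice: 315.32
Maximum: Sam (412.13)

ANSWER: Sam


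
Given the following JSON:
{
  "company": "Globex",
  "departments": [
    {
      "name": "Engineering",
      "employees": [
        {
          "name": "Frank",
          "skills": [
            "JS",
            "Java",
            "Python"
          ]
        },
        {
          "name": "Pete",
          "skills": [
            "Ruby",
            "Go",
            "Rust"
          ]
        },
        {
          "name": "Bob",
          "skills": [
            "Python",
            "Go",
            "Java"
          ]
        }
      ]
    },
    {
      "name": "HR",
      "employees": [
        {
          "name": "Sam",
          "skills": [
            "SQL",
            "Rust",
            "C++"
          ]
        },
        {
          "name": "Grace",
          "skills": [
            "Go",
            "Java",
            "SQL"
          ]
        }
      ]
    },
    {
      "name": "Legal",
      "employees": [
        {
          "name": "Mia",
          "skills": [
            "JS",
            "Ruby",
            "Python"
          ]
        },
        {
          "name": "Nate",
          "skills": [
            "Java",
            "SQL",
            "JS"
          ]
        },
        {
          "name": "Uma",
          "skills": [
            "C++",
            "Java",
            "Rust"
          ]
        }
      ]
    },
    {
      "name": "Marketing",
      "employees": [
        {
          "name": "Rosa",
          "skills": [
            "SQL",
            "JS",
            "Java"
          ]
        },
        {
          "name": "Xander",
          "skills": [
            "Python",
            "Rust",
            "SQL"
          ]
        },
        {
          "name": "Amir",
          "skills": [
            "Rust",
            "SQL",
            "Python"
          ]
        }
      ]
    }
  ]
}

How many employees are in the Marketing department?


Path: departments[3].employees
Count: 3

ANSWER: 3


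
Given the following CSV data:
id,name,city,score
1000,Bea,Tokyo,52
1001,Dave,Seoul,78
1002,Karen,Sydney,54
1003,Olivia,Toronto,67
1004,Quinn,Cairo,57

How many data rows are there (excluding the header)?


Counting rows (excluding header):
Header: id,name,city,score
Data rows: 5

ANSWER: 5


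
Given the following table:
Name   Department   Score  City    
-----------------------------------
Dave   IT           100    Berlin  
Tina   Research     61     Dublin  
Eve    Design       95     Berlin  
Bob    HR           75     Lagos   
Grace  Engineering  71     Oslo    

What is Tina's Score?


Row 2: Tina
Score = 61

ANSWER: 61


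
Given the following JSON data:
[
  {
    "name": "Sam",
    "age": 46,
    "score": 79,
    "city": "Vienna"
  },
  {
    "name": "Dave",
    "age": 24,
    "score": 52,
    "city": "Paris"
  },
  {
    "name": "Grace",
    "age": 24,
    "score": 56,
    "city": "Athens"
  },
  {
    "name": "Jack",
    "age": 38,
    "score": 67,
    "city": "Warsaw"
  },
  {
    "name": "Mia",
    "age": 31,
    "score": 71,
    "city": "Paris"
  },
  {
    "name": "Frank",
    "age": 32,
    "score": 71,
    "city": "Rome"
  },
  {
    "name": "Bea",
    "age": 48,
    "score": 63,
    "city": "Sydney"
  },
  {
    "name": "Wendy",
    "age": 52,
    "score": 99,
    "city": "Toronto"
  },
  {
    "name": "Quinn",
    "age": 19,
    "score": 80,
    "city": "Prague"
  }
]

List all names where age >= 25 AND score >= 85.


Checking both conditions:
  Sam (age=46, score=79) -> no
  Dave (age=24, score=52) -> no
  Grace (age=24, score=56) -> no
  Jack (age=38, score=67) -> no
  Mia (age=31, score=71) -> no
  Frank (age=32, score=71) -> no
  Bea (age=48, score=63) -> no
  Wendy (age=52, score=99) -> YES
  Quinn (age=19, score=80) -> no


ANSWER: Wendy


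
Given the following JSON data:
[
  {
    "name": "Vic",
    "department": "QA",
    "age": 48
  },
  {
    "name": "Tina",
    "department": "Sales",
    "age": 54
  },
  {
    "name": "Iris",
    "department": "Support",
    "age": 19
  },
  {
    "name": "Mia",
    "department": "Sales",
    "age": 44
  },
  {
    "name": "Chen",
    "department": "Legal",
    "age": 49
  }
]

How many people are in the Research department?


Scanning records for department = Research
  No matches found
Count: 0

ANSWER: 0


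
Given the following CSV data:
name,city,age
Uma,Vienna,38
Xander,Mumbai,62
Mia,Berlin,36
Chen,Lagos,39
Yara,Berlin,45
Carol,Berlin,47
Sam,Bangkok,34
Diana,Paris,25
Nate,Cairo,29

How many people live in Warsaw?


Scanning city column for 'Warsaw':
Total matches: 0

ANSWER: 0


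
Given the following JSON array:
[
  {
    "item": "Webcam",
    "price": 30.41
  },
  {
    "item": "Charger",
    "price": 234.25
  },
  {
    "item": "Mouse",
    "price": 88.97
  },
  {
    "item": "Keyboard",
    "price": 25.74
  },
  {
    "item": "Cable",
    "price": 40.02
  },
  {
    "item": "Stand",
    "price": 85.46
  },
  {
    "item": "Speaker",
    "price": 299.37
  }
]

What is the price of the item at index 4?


Array index 4 -> Cable
price = 40.02

ANSWER: 40.02


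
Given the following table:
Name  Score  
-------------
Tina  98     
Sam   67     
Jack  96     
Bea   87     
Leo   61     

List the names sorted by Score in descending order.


Sorting by Score (descending):
  Tina: 98
  Jack: 96
  Bea: 87
  Sam: 67
  Leo: 61


ANSWER: Tina, Jack, Bea, Sam, Leo


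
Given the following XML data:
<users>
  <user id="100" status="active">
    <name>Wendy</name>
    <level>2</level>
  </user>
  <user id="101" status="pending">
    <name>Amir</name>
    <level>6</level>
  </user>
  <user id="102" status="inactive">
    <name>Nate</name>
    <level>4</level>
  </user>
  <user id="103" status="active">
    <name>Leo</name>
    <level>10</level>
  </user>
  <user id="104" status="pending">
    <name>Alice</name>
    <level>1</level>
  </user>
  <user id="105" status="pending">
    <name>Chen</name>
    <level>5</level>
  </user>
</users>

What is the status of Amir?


Finding user with name = Amir
user id="101" status="pending"

ANSWER: pending


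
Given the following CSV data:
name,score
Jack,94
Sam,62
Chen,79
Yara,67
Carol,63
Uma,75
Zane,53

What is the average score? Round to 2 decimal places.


Scores: 94, 62, 79, 67, 63, 75, 53
Sum = 493
Count = 7
Average = 493 / 7 = 70.43

ANSWER: 70.43


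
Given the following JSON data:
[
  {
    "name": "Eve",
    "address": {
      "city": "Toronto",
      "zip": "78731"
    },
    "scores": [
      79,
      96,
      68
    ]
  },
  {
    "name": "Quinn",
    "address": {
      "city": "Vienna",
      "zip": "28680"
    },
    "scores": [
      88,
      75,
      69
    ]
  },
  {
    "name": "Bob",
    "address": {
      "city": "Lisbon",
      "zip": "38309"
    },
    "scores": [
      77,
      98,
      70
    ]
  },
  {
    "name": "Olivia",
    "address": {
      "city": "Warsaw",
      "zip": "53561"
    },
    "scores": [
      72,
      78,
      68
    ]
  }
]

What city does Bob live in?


Path: records[2].address.city
Value: Lisbon

ANSWER: Lisbon


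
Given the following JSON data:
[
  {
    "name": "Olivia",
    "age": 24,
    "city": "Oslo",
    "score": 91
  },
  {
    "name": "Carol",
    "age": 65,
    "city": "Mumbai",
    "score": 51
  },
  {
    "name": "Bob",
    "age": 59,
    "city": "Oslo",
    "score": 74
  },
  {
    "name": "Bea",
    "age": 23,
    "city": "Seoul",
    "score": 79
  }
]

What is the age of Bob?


Looking up record where name = Bob
Record index: 2
Field 'age' = 59

ANSWER: 59


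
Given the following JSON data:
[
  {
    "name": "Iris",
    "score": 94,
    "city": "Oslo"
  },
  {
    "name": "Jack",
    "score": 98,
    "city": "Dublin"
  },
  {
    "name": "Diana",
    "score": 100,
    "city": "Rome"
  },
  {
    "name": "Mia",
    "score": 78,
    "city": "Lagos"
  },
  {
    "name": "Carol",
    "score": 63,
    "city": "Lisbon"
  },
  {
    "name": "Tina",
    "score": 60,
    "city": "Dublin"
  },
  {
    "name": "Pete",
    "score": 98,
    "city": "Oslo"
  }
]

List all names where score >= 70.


Filtering records where score >= 70:
  Iris (score=94) -> YES
  Jack (score=98) -> YES
  Diana (score=100) -> YES
  Mia (score=78) -> YES
  Carol (score=63) -> no
  Tina (score=60) -> no
  Pete (score=98) -> YES


ANSWER: Iris, Jack, Diana, Mia, Pete


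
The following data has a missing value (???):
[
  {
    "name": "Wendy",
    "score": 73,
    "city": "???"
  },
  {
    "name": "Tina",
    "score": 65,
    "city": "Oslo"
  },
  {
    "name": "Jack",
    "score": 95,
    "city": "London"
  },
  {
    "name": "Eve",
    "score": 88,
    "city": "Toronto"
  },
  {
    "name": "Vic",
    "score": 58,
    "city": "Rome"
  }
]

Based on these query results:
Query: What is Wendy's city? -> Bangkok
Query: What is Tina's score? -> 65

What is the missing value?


The missing value is Wendy's city
From query: Wendy's city = Bangkok

ANSWER: Bangkok


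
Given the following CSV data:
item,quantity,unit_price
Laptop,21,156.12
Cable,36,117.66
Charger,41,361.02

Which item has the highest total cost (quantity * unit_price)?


Computing row totals:
  Laptop: 3278.52
  Cable: 4235.76
  Charger: 14801.82
Maximum: Charger (14801.82)

ANSWER: Charger


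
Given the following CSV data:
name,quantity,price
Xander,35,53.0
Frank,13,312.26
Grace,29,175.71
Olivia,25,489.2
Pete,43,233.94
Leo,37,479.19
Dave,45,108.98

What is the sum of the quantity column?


Values in 'quantity' column:
  Row 1: 35
  Row 2: 13
  Row 3: 29
  Row 4: 25
  Row 5: 43
  Row 6: 37
  Row 7: 45
Sum = 35 + 13 + 29 + 25 + 43 + 37 + 45 = 227

ANSWER: 227
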